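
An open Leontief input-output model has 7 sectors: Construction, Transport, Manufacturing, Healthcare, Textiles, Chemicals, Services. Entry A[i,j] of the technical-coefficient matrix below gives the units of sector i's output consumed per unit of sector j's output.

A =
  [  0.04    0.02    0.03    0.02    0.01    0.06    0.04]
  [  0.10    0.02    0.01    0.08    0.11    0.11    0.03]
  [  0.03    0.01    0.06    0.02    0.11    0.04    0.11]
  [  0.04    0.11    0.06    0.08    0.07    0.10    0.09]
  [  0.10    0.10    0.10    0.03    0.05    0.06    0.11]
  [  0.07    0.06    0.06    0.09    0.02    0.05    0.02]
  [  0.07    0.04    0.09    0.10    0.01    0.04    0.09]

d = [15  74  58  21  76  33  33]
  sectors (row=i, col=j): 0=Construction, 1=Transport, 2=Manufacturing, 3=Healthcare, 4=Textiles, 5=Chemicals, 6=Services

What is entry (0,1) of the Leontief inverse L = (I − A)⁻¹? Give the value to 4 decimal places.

L[0,1] = 0.0375

Form M = I − A:
  [  0.96   -0.02   -0.03   -0.02   -0.01   -0.06   -0.04]
  [ -0.10    0.98   -0.01   -0.08   -0.11   -0.11   -0.03]
  [ -0.03   -0.01    0.94   -0.02   -0.11   -0.04   -0.11]
  [ -0.04   -0.11   -0.06    0.92   -0.07   -0.10   -0.09]
  [ -0.10   -0.10   -0.10   -0.03    0.95   -0.06   -0.11]
  [ -0.07   -0.06   -0.06   -0.09   -0.02    0.95   -0.02]
  [ -0.07   -0.04   -0.09   -0.10   -0.01   -0.04    0.91]
Leontief inverse L = M⁻¹:
  [  1.0624    0.0375    0.0513    0.0433    0.0271    0.0825    0.0635]
  [  0.1511    1.0664    0.0579    0.1268    0.1454    0.1615    0.0825]
  [  0.0742    0.0455    1.1062    0.0597    0.1419    0.0786    0.1633]
  [  0.1041    0.1605    0.1164    1.1427    0.1225    0.1646    0.1554]
  [  0.1588    0.1409    0.1532    0.0854    1.0990    0.1185    0.1740]
  [  0.1081    0.0928    0.0944    0.1281    0.0559    1.0938    0.0627]
  [  0.1136    0.0775    0.1345    0.1469    0.0505    0.0887    1.1453]
Total output x = L · d:
  x_0 = 1.0624·15 + 0.0375·74 + 0.0513·58 + 0.0433·21 + 0.0271·76 + 0.0825·33 + 0.0635·33 = 29.4720
  x_1 = 0.1511·15 + 1.0664·74 + 0.0579·58 + 0.1268·21 + 0.1454·76 + 0.1615·33 + 0.0825·33 = 106.3006
  x_2 = 0.0742·15 + 0.0455·74 + 1.1062·58 + 0.0597·21 + 0.1419·76 + 0.0786·33 + 0.1633·33 = 88.6609
  x_3 = 0.1041·15 + 0.1605·74 + 0.1164·58 + 1.1427·21 + 0.1225·76 + 0.1646·33 + 0.1554·33 = 64.0486
  x_4 = 0.1588·15 + 0.1409·74 + 0.1532·58 + 0.0854·21 + 1.0990·76 + 0.1185·33 + 0.1740·33 = 116.6597
  x_5 = 0.1081·15 + 0.0928·74 + 0.0944·58 + 0.1281·21 + 0.0559·76 + 1.0938·33 + 0.0627·33 = 59.0696
  x_6 = 0.1136·15 + 0.0775·74 + 0.1345·58 + 0.1469·21 + 0.0505·76 + 0.0887·33 + 1.1453·33 = 62.8888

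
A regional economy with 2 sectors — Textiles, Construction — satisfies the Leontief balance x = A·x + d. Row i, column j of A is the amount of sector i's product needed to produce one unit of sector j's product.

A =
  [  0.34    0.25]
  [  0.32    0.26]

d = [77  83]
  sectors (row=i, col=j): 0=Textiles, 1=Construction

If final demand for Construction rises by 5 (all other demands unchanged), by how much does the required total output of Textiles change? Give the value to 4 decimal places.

Form M = I − A:
  [  0.66   -0.25]
  [ -0.32    0.74]
Leontief inverse L = M⁻¹:
  [  1.8119    0.6121]
  [  0.7835    1.6161]
Total output x = L · d:
  x_0 = 1.8119·77 + 0.6121·83 = 190.3281
  x_1 = 0.7835·77 + 1.6161·83 = 194.4662
Δx_0 = L[0,1] · Δd_1 = 0.6121 · 5 = 3.0607

3.0607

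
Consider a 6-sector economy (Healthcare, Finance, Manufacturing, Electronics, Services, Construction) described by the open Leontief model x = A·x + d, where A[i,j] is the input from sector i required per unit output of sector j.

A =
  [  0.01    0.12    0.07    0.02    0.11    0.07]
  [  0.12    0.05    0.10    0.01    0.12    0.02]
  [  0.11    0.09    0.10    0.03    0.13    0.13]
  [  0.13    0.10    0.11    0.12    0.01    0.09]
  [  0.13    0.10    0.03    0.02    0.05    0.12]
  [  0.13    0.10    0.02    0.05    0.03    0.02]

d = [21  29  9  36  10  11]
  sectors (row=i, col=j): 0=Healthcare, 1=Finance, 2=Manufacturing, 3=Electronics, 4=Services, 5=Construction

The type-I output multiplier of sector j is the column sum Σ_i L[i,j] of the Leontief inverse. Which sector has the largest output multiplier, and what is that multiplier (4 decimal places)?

Healthcare (2.1212)

Form M = I − A:
  [  0.99   -0.12   -0.07   -0.02   -0.11   -0.07]
  [ -0.12    0.95   -0.10   -0.01   -0.12   -0.02]
  [ -0.11   -0.09    0.90   -0.03   -0.13   -0.13]
  [ -0.13   -0.10   -0.11    0.88   -0.01   -0.09]
  [ -0.13   -0.10   -0.03   -0.02    0.95   -0.12]
  [ -0.13   -0.10   -0.02   -0.05   -0.03    0.98]
Leontief inverse L = M⁻¹:
  [  1.0894    0.1840    0.1186    0.0417    0.1699    0.1219]
  [  0.1926    1.1231    0.1517    0.0313    0.1879    0.0827]
  [  0.2166    0.1893    1.1686    0.0636    0.2161    0.2066]
  [  0.2313    0.1966    0.1886    1.1618    0.0948    0.1639]
  [  0.2046    0.1735    0.0816    0.0444    1.1152    0.1696]
  [  0.1867    0.1582    0.0672    0.0707    0.0851    1.0628]
Total output x = L · d:
  x_0 = 1.0894·21 + 0.1840·29 + 0.1186·9 + 0.0417·36 + 0.1699·10 + 0.1219·11 = 33.8200
  x_1 = 0.1926·21 + 1.1231·29 + 0.1517·9 + 0.0313·36 + 0.1879·10 + 0.0827·11 = 41.8945
  x_2 = 0.2166·21 + 0.1893·29 + 1.1686·9 + 0.0636·36 + 0.2161·10 + 0.2066·11 = 27.2773
  x_3 = 0.2313·21 + 0.1966·29 + 0.1886·9 + 1.1618·36 + 0.0948·10 + 0.1639·11 = 56.8308
  x_4 = 0.2046·21 + 0.1735·29 + 0.0816·9 + 0.0444·36 + 1.1152·10 + 0.1696·11 = 24.6786
  x_5 = 0.1867·21 + 0.1582·29 + 0.0672·9 + 0.0707·36 + 0.0851·10 + 1.0628·11 = 24.1975
Output multipliers (column sums of L):
  Healthcare: 2.1212
  Finance: 2.0246
  Manufacturing: 1.7763
  Electronics: 1.4133
  Services: 1.8690
  Construction: 1.8075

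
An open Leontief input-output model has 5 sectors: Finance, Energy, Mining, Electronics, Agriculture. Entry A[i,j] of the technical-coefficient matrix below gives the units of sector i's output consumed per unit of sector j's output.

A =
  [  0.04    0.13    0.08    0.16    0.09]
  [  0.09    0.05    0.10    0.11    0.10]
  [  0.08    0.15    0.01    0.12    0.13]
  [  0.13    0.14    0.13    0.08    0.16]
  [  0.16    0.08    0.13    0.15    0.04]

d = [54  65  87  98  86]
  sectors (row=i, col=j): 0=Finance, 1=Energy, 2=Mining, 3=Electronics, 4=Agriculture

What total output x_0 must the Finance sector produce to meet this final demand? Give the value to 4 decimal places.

140.1713

Form M = I − A:
  [  0.96   -0.13   -0.08   -0.16   -0.09]
  [ -0.09    0.95   -0.10   -0.11   -0.10]
  [ -0.08   -0.15    0.99   -0.12   -0.13]
  [ -0.13   -0.14   -0.13    0.92   -0.16]
  [ -0.16   -0.08   -0.13   -0.15    0.96]
Leontief inverse L = M⁻¹:
  [  1.1534    0.2465    0.1830    0.2876    0.2065]
  [  0.1892    1.1592    0.1890    0.2291    0.2023]
  [  0.1903    0.2587    1.1154    0.2482    0.2372]
  [  0.2666    0.2856    0.2534    1.2490    0.2972]
  [  0.2754    0.2173    0.2369    0.2958    1.1715]
Total output x = L · d:
  x_0 = 1.1534·54 + 0.2465·65 + 0.1830·87 + 0.2876·98 + 0.2065·86 = 140.1713
  x_1 = 0.1892·54 + 1.1592·65 + 0.1890·87 + 0.2291·98 + 0.2023·86 = 141.8538
  x_2 = 0.1903·54 + 0.2587·65 + 1.1154·87 + 0.2482·98 + 0.2372·86 = 168.8509
  x_3 = 0.2666·54 + 0.2856·65 + 0.2534·87 + 1.2490·98 + 0.2972·86 = 202.9648
  x_4 = 0.2754·54 + 0.2173·65 + 0.2369·87 + 0.2958·98 + 1.1715·86 = 179.3448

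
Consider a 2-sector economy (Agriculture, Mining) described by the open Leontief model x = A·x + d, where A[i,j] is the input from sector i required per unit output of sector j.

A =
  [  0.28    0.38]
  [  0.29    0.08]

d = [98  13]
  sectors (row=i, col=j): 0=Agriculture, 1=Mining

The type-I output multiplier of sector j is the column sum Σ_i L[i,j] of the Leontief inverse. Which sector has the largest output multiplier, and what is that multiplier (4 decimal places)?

Agriculture (2.1912)

Form M = I − A:
  [  0.72   -0.38]
  [ -0.29    0.92]
Leontief inverse L = M⁻¹:
  [  1.6661    0.6882]
  [  0.5252    1.3039]
Total output x = L · d:
  x_0 = 1.6661·98 + 0.6882·13 = 172.2202
  x_1 = 0.5252·98 + 1.3039·13 = 68.4172
Output multipliers (column sums of L):
  Agriculture: 2.1912
  Mining: 1.9920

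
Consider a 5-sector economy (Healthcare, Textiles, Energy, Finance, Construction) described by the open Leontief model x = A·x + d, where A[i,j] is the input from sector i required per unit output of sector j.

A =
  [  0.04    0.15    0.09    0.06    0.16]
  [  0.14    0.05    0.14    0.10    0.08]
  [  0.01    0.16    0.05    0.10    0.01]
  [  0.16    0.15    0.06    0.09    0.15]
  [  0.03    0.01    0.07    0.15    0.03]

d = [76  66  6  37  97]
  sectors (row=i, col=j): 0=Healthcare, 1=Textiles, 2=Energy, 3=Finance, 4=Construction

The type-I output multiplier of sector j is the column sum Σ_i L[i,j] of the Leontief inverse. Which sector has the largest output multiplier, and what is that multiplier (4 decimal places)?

Textiles (1.9400)

Form M = I − A:
  [  0.96   -0.15   -0.09   -0.06   -0.16]
  [ -0.14    0.95   -0.14   -0.10   -0.08]
  [ -0.01   -0.16    0.95   -0.10   -0.01]
  [ -0.16   -0.15   -0.06    0.91   -0.15]
  [ -0.03   -0.01   -0.07   -0.15    0.97]
Leontief inverse L = M⁻¹:
  [  1.1097    0.2298    0.1655    0.1541    0.2275]
  [  0.2071    1.1530    0.2134    0.1903    0.1609]
  [  0.0734    0.2245    1.1079    0.1623    0.0672]
  [  0.2473    0.2576    0.1557    1.2017    0.2495]
  [  0.0800    0.0750    0.1113    0.2043    1.0830]
Total output x = L · d:
  x_0 = 1.1097·76 + 0.2298·66 + 0.1655·6 + 0.1541·37 + 0.2275·97 = 128.2716
  x_1 = 0.2071·76 + 1.1530·66 + 0.2134·6 + 0.1903·37 + 0.1609·97 = 115.7707
  x_2 = 0.0734·76 + 0.2245·66 + 1.1079·6 + 0.1623·37 + 0.0672·97 = 39.5671
  x_3 = 0.2473·76 + 0.2576·66 + 0.1557·6 + 1.2017·37 + 0.2495·97 = 105.3959
  x_4 = 0.0800·76 + 0.0750·66 + 0.1113·6 + 0.2043·37 + 1.0830·97 = 124.3144
Output multipliers (column sums of L):
  Healthcare: 1.7175
  Textiles: 1.9400
  Energy: 1.7538
  Finance: 1.9128
  Construction: 1.7881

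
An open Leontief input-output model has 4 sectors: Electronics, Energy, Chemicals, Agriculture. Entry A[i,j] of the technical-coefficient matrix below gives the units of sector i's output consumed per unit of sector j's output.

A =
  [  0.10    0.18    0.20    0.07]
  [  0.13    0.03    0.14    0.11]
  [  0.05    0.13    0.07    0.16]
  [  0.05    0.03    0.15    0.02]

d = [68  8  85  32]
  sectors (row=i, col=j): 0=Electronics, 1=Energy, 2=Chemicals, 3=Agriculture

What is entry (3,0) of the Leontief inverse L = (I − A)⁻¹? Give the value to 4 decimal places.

L[3,0] = 0.0813

Form M = I − A:
  [  0.90   -0.18   -0.20   -0.07]
  [ -0.13    0.97   -0.14   -0.11]
  [ -0.05   -0.13    0.93   -0.16]
  [ -0.05   -0.03   -0.15    0.98]
Leontief inverse L = M⁻¹:
  [  1.1766    0.2664    0.3199    0.1662]
  [  0.1817    1.1013    0.2330    0.1746]
  [  0.1026    0.1812    1.1596    0.2170]
  [  0.0813    0.0750    0.2009    1.0674]
Total output x = L · d:
  x_0 = 1.1766·68 + 0.2664·8 + 0.3199·85 + 0.1662·32 = 114.6503
  x_1 = 0.1817·68 + 1.1013·8 + 0.2330·85 + 0.1746·32 = 46.5636
  x_2 = 0.1026·68 + 0.1812·8 + 1.1596·85 + 0.2170·32 = 113.9405
  x_3 = 0.0813·68 + 0.0750·8 + 0.2009·85 + 1.0674·32 = 57.3679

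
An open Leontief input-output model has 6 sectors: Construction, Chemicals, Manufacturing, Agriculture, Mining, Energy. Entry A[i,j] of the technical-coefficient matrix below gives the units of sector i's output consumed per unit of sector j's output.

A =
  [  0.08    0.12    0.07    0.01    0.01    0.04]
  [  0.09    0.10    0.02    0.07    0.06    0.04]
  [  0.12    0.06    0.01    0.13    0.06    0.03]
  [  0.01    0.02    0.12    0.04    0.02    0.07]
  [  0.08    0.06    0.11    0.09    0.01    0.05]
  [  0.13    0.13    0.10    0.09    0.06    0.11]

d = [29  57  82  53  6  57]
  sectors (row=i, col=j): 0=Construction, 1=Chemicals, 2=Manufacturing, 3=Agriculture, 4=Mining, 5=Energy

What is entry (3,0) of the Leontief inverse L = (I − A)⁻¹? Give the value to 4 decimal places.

Form M = I − A:
  [  0.92   -0.12   -0.07   -0.01   -0.01   -0.04]
  [ -0.09    0.90   -0.02   -0.07   -0.06   -0.04]
  [ -0.12   -0.06    0.99   -0.13   -0.06   -0.03]
  [ -0.01   -0.02   -0.12    0.96   -0.02   -0.07]
  [ -0.08   -0.06   -0.11   -0.09    0.99   -0.05]
  [ -0.13   -0.13   -0.10   -0.09   -0.06    0.89]
Leontief inverse L = M⁻¹:
  [  1.1294    0.1702    0.0994    0.0470    0.0328    0.0673]
  [  0.1396    1.1524    0.0628    0.1085    0.0817    0.0733]
  [  0.1673    0.1115    1.0600    0.1671    0.0801    0.0659]
  [  0.0543    0.0580    0.1503    1.0798    0.0409    0.0973]
  [  0.1343    0.1123    0.1518    0.1352    1.0353    0.0850]
  [  0.2187    0.2192    0.1682    0.1598    0.0996    1.1671]
Total output x = L · d:
  x_0 = 1.1294·29 + 0.1702·57 + 0.0994·82 + 0.0470·53 + 0.0328·6 + 0.0673·57 = 57.1326
  x_1 = 0.1396·29 + 1.1524·57 + 0.0628·82 + 0.1085·53 + 0.0817·6 + 0.0733·57 = 85.2988
  x_2 = 0.1673·29 + 0.1115·57 + 1.0600·82 + 0.1671·53 + 0.0801·6 + 0.0659·57 = 111.2201
  x_3 = 0.0543·29 + 0.0580·57 + 0.1503·82 + 1.0798·53 + 0.0409·6 + 0.0973·57 = 80.2275
  x_4 = 0.1343·29 + 0.1123·57 + 0.1518·82 + 0.1352·53 + 1.0353·6 + 0.0850·57 = 40.9639
  x_5 = 0.2187·29 + 0.2192·57 + 0.1682·82 + 0.1598·53 + 0.0996·6 + 1.1671·57 = 108.2207

L[3,0] = 0.0543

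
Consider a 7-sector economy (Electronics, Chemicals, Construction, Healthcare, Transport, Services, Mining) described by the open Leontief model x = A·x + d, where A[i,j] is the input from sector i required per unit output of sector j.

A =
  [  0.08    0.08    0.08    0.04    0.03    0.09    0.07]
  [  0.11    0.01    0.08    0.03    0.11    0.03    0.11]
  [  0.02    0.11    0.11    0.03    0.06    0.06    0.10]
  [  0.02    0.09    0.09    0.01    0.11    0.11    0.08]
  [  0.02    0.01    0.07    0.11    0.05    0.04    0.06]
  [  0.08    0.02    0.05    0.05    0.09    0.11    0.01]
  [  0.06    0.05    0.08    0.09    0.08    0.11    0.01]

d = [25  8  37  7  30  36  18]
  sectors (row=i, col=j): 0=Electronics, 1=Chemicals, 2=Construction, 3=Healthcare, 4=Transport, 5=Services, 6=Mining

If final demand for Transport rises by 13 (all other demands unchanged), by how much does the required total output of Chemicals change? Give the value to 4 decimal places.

2.2021

Form M = I − A:
  [  0.92   -0.08   -0.08   -0.04   -0.03   -0.09   -0.07]
  [ -0.11    0.99   -0.08   -0.03   -0.11   -0.03   -0.11]
  [ -0.02   -0.11    0.89   -0.03   -0.06   -0.06   -0.10]
  [ -0.02   -0.09   -0.09    0.99   -0.11   -0.11   -0.08]
  [ -0.02   -0.01   -0.07   -0.11    0.95   -0.04   -0.06]
  [ -0.08   -0.02   -0.05   -0.05   -0.09    0.89   -0.01]
  [ -0.06   -0.05   -0.08   -0.09   -0.08   -0.11    0.99]
Leontief inverse L = M⁻¹:
  [  1.1309    0.1259    0.1489    0.0837    0.0948    0.1585    0.1231]
  [  0.1545    1.0586    0.1507    0.0814    0.1694    0.0991    0.1616]
  [  0.0702    0.1561    1.1833    0.0785    0.1294    0.1271    0.1573]
  [  0.0707    0.1326    0.1620    1.0631    0.1792    0.1786    0.1347]
  [  0.0505    0.0491    0.1246    0.1437    1.1019    0.0949    0.1010]
  [  0.1193    0.0574    0.1066    0.0895    0.1427    1.1688    0.0533]
  [  0.1058    0.0961    0.1489    0.1337    0.1459    0.1787    1.0648]
Total output x = L · d:
  x_0 = 1.1309·25 + 0.1259·8 + 0.1489·37 + 0.0837·7 + 0.0948·30 + 0.1585·36 + 0.1231·18 = 46.1391
  x_1 = 0.1545·25 + 1.0586·8 + 0.1507·37 + 0.0814·7 + 0.1694·30 + 0.0991·36 + 0.1616·18 = 30.0344
  x_2 = 0.0702·25 + 0.1561·8 + 1.1833·37 + 0.0785·7 + 0.1294·30 + 0.1271·36 + 0.1573·18 = 58.6276
  x_3 = 0.0707·25 + 0.1326·8 + 0.1620·37 + 1.0631·7 + 0.1792·30 + 0.1786·36 + 0.1347·18 = 30.4927
  x_4 = 0.0505·25 + 0.0491·8 + 0.1246·37 + 0.1437·7 + 1.1019·30 + 0.0949·36 + 0.1010·18 = 45.5628
  x_5 = 0.1193·25 + 0.0574·8 + 0.1066·37 + 0.0895·7 + 0.1427·30 + 1.1688·36 + 0.0533·18 = 55.3335
  x_6 = 0.1058·25 + 0.0961·8 + 0.1489·37 + 0.1337·7 + 0.1459·30 + 0.1787·36 + 1.0648·18 = 39.8347
Δx_1 = L[1,4] · Δd_4 = 0.1694 · 13 = 2.2021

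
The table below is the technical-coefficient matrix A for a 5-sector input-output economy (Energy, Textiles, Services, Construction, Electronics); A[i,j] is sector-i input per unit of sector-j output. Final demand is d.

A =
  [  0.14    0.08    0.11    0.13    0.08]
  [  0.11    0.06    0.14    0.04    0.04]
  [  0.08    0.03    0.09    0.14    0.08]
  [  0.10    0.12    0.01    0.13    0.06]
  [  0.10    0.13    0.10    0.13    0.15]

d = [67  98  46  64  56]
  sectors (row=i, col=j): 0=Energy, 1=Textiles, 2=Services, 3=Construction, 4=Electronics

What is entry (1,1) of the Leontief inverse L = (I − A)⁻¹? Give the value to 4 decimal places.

L[1,1] = 1.1164

Form M = I − A:
  [  0.86   -0.08   -0.11   -0.13   -0.08]
  [ -0.11    0.94   -0.14   -0.04   -0.04]
  [ -0.08   -0.03    0.91   -0.14   -0.08]
  [ -0.10   -0.12   -0.01    0.87   -0.06]
  [ -0.10   -0.13   -0.10   -0.13    0.85]
Leontief inverse L = M⁻¹:
  [  1.2505    0.1671    0.1974    0.2505    0.1618]
  [  0.1883    1.1164    0.2068    0.1275    0.0987]
  [  0.1646    0.1011    1.1529    0.2365    0.1455]
  [  0.1870    0.1903    0.0784    1.2166    0.1198]
  [  0.2239    0.2314    0.2025    0.2629    1.2460]
Total output x = L · d:
  x_0 = 1.2505·67 + 0.1671·98 + 0.1974·46 + 0.2505·64 + 0.1618·56 = 134.3265
  x_1 = 0.1883·67 + 1.1164·98 + 0.2068·46 + 0.1275·64 + 0.0987·56 = 145.2233
  x_2 = 0.1646·67 + 0.1011·98 + 1.1529·46 + 0.2365·64 + 0.1455·56 = 97.2543
  x_3 = 0.1870·67 + 0.1903·98 + 0.0784·46 + 1.2166·64 + 0.1198·56 = 119.3651
  x_4 = 0.2239·67 + 0.2314·98 + 0.2025·46 + 0.2629·64 + 1.2460·56 = 133.5936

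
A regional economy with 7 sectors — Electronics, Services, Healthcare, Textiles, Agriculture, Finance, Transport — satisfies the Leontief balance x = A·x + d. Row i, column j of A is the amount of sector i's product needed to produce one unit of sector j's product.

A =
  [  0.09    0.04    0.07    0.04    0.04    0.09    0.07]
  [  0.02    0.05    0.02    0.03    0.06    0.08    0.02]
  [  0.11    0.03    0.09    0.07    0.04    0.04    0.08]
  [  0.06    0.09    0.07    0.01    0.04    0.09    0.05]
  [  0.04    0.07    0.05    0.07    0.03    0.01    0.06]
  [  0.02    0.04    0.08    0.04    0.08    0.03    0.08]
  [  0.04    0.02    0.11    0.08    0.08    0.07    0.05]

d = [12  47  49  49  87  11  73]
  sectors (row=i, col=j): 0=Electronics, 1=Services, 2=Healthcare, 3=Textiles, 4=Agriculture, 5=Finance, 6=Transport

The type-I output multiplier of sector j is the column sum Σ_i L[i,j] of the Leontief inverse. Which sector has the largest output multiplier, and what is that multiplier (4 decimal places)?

Form M = I − A:
  [  0.91   -0.04   -0.07   -0.04   -0.04   -0.09   -0.07]
  [ -0.02    0.95   -0.02   -0.03   -0.06   -0.08   -0.02]
  [ -0.11   -0.03    0.91   -0.07   -0.04   -0.04   -0.08]
  [ -0.06   -0.09   -0.07    0.99   -0.04   -0.09   -0.05]
  [ -0.04   -0.07   -0.05   -0.07    0.97   -0.01   -0.06]
  [ -0.02   -0.04   -0.08   -0.04   -0.08    0.97   -0.08]
  [ -0.04   -0.02   -0.11   -0.08   -0.08   -0.07    0.95]
Leontief inverse L = M⁻¹:
  [  1.1322    0.0728    0.1247    0.0771    0.0800    0.1325    0.1157]
  [  0.0411    1.0724    0.0501    0.0516    0.0846    0.1033    0.0466]
  [  0.1586    0.0656    1.1485    0.1092    0.0802    0.0877    0.1280]
  [  0.0957    0.1195    0.1166    1.0437    0.0771    0.1277    0.0899]
  [  0.0705    0.0966    0.0879    0.0959    1.0585    0.0445    0.0903]
  [  0.0549    0.0687    0.1251    0.0734    0.1120    1.0632    0.1165]
  [  0.0849    0.0565    0.1657    0.1184    0.1183    0.1107    1.0971]
Total output x = L · d:
  x_0 = 1.1322·12 + 0.0728·47 + 0.1247·49 + 0.0771·49 + 0.0800·87 + 0.1325·11 + 0.1157·73 = 43.7608
  x_1 = 0.0411·12 + 1.0724·47 + 0.0501·49 + 0.0516·49 + 0.0846·87 + 0.1033·11 + 0.0466·73 = 67.7733
  x_2 = 0.1586·12 + 0.0656·47 + 1.1485·49 + 0.1092·49 + 0.0802·87 + 0.0877·11 + 0.1280·73 = 83.8994
  x_3 = 0.0957·12 + 0.1195·47 + 0.1166·49 + 1.0437·49 + 0.0771·87 + 0.1277·11 + 0.0899·73 = 78.3037
  x_4 = 0.0705·12 + 0.0966·47 + 0.0879·49 + 0.0959·49 + 1.0585·87 + 0.0445·11 + 0.0903·73 = 113.5649
  x_5 = 0.0549·12 + 0.0687·47 + 0.1251·49 + 0.0734·49 + 0.1120·87 + 1.0632·11 + 0.1165·73 = 43.5576
  x_6 = 0.0849·12 + 0.0565·47 + 0.1657·49 + 0.1184·49 + 0.1183·87 + 0.1107·11 + 1.0971·73 = 109.1930
Output multipliers (column sums of L):
  Electronics: 1.6378
  Services: 1.5521
  Healthcare: 1.8186
  Textiles: 1.5693
  Agriculture: 1.6108
  Finance: 1.6696
  Transport: 1.6841

Healthcare (1.8186)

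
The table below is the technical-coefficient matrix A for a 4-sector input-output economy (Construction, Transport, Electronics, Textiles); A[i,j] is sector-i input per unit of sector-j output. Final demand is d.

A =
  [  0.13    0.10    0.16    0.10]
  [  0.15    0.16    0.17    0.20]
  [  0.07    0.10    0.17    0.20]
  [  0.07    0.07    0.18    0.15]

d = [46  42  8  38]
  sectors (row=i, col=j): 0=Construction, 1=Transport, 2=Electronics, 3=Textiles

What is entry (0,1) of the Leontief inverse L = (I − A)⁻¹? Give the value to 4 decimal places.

L[0,1] = 0.2106

Form M = I − A:
  [  0.87   -0.10   -0.16   -0.10]
  [ -0.15    0.84   -0.17   -0.20]
  [ -0.07   -0.10    0.83   -0.20]
  [ -0.07   -0.07   -0.18    0.85]
Leontief inverse L = M⁻¹:
  [  1.2353    0.2106    0.3409    0.2751]
  [  0.2960    1.3129    0.4220    0.4430]
  [  0.1794    0.2173    1.3694    0.3944]
  [  0.1641    0.1715    0.3528    1.3191]
Total output x = L · d:
  x_0 = 1.2353·46 + 0.2106·42 + 0.3409·8 + 0.2751·38 = 78.8481
  x_1 = 0.2960·46 + 1.3129·42 + 0.4220·8 + 0.4430·38 = 88.9662
  x_2 = 0.1794·46 + 0.2173·42 + 1.3694·8 + 0.3944·38 = 43.3204
  x_3 = 0.1641·46 + 0.1715·42 + 0.3528·8 + 1.3191·38 = 67.6996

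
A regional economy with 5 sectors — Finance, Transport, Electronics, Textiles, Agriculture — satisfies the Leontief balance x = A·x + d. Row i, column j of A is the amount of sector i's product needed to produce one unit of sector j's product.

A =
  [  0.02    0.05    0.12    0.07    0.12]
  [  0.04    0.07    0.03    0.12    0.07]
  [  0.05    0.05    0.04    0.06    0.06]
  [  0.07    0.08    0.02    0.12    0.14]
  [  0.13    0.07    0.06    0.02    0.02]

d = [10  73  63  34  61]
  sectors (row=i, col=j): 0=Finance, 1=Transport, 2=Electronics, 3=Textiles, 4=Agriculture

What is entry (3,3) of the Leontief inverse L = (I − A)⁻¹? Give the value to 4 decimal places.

Form M = I − A:
  [  0.98   -0.05   -0.12   -0.07   -0.12]
  [ -0.04    0.93   -0.03   -0.12   -0.07]
  [ -0.05   -0.05    0.96   -0.06   -0.06]
  [ -0.07   -0.08   -0.02    0.88   -0.14]
  [ -0.13   -0.07   -0.06   -0.02    0.98]
Leontief inverse L = M⁻¹:
  [  1.0606    0.0865    0.1476    0.1099    0.1608]
  [  0.0747    1.1049    0.0544    0.1629    0.1147]
  [  0.0760    0.0759    1.0612    0.0909    0.0927]
  [  0.1172    0.1246    0.0551    1.1708    0.1939]
  [  0.1531    0.0976    0.0896    0.0557    1.0596]
Total output x = L · d:
  x_0 = 1.0606·10 + 0.0865·73 + 0.1476·63 + 0.1099·34 + 0.1608·61 = 39.7669
  x_1 = 0.0747·10 + 1.1049·73 + 0.0544·63 + 0.1629·34 + 0.1147·61 = 97.3655
  x_2 = 0.0760·10 + 0.0759·73 + 1.0612·63 + 0.0909·34 + 0.0927·61 = 81.9045
  x_3 = 0.1172·10 + 0.1246·73 + 0.0551·63 + 1.1708·34 + 0.1939·61 = 65.3708
  x_4 = 0.1531·10 + 0.0976·73 + 0.0896·63 + 0.0557·34 + 1.0596·61 = 80.8234

L[3,3] = 1.1708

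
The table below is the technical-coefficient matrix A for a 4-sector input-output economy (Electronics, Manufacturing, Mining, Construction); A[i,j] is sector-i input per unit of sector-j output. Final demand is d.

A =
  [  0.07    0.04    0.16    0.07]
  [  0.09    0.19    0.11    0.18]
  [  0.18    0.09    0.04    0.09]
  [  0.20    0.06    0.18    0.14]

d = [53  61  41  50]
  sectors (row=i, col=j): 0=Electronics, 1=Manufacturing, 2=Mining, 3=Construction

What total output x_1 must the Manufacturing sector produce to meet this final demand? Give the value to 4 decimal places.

Form M = I − A:
  [  0.93   -0.04   -0.16   -0.07]
  [ -0.09    0.81   -0.11   -0.18]
  [ -0.18   -0.09    0.96   -0.09]
  [ -0.20   -0.06   -0.18    0.86]
Leontief inverse L = M⁻¹:
  [  1.1583    0.0929    0.2295    0.1377]
  [  0.2419    1.2976    0.2485    0.3173]
  [  0.2720    0.1526    1.1369    0.1731]
  [  0.3432    0.1441    0.3087    1.2532]
Total output x = L · d:
  x_0 = 1.1583·53 + 0.0929·61 + 0.2295·41 + 0.1377·50 = 83.3553
  x_1 = 0.2419·53 + 1.2976·61 + 0.2485·41 + 0.3173·50 = 118.0294
  x_2 = 0.2720·53 + 0.1526·61 + 1.1369·41 + 0.1731·50 = 78.9926
  x_3 = 0.3432·53 + 0.1441·61 + 0.3087·41 + 1.2532·50 = 102.2924

118.0294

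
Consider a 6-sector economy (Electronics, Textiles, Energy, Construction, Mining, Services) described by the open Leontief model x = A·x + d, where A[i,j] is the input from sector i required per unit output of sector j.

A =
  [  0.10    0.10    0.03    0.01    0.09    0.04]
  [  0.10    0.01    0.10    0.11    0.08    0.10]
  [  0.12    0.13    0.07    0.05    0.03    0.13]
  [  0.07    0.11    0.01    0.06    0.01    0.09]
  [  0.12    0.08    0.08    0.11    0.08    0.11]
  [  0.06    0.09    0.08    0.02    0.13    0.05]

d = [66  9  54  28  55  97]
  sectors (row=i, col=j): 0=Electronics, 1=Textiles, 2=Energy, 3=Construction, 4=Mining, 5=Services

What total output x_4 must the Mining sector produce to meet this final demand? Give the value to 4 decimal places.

111.2927

Form M = I − A:
  [  0.90   -0.10   -0.03   -0.01   -0.09   -0.04]
  [ -0.10    0.99   -0.10   -0.11   -0.08   -0.10]
  [ -0.12   -0.13    0.93   -0.05   -0.03   -0.13]
  [ -0.07   -0.11   -0.01    0.94   -0.01   -0.09]
  [ -0.12   -0.08   -0.08   -0.11    0.92   -0.11]
  [ -0.06   -0.09   -0.08   -0.02   -0.13    0.95]
Leontief inverse L = M⁻¹:
  [  1.1683    0.1545    0.0757    0.0535    0.1446    0.0976]
  [  0.1854    1.0942    0.1529    0.1588    0.1448    0.1757]
  [  0.2103    0.2090    1.1327    0.1038    0.1062    0.2080]
  [  0.1268    0.1587    0.0501    1.0963    0.0595    0.1397]
  [  0.2189    0.1713    0.1438    0.1697    1.1576    0.1971]
  [  0.1417    0.1578    0.1354    0.0735    0.1915    1.1229]
Total output x = L · d:
  x_0 = 1.1683·66 + 0.1545·9 + 0.0757·54 + 0.0535·28 + 0.1446·55 + 0.0976·97 = 101.5059
  x_1 = 0.1854·66 + 1.0942·9 + 0.1529·54 + 0.1588·28 + 0.1448·55 + 0.1757·97 = 59.7978
  x_2 = 0.2103·66 + 0.2090·9 + 1.1327·54 + 0.1038·28 + 0.1062·55 + 0.2080·97 = 105.8501
  x_3 = 0.1268·66 + 0.1587·9 + 0.0501·54 + 1.0963·28 + 0.0595·55 + 0.1397·97 = 60.0186
  x_4 = 0.2189·66 + 0.1713·9 + 0.1438·54 + 0.1697·28 + 1.1576·55 + 0.1971·97 = 111.2927
  x_5 = 0.1417·66 + 0.1578·9 + 0.1354·54 + 0.0735·28 + 0.1915·55 + 1.1229·97 = 139.5880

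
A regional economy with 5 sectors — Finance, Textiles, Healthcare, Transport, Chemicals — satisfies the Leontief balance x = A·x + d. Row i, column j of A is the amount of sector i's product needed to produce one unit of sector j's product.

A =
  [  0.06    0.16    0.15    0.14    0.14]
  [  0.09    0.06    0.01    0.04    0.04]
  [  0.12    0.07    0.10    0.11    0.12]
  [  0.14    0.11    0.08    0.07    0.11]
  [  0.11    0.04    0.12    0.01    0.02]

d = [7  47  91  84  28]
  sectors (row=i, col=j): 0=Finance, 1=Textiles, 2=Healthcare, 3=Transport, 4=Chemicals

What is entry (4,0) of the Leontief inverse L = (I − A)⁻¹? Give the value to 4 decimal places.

Form M = I − A:
  [  0.94   -0.16   -0.15   -0.14   -0.14]
  [ -0.09    0.94   -0.01   -0.04   -0.04]
  [ -0.12   -0.07    0.90   -0.11   -0.12]
  [ -0.14   -0.11   -0.08    0.93   -0.11]
  [ -0.11   -0.04   -0.12   -0.01    0.98]
Leontief inverse L = M⁻¹:
  [  1.1806    0.2554    0.2505    0.2209    0.2346]
  [  0.1323    1.1022    0.0514    0.0742    0.0785]
  [  0.2183    0.1561    1.1927    0.1828    0.2041]
  [  0.2319    0.1935    0.1674    1.1403    0.1895]
  [  0.1670    0.0947    0.1780    0.0618    1.0769]
Total output x = L · d:
  x_0 = 1.1806·7 + 0.2554·47 + 0.2505·91 + 0.2209·84 + 0.2346·28 = 68.1865
  x_1 = 0.1323·7 + 1.1022·47 + 0.0514·91 + 0.0742·84 + 0.0785·28 = 65.8405
  x_2 = 0.2183·7 + 0.1561·47 + 1.1927·91 + 0.1828·84 + 0.2041·28 = 138.4736
  x_3 = 0.2319·7 + 0.1935·47 + 0.1674·91 + 1.1403·84 + 0.1895·28 = 127.0479
  x_4 = 0.1670·7 + 0.0947·47 + 0.1780·91 + 0.0618·84 + 1.0769·28 = 57.1647

L[4,0] = 0.1670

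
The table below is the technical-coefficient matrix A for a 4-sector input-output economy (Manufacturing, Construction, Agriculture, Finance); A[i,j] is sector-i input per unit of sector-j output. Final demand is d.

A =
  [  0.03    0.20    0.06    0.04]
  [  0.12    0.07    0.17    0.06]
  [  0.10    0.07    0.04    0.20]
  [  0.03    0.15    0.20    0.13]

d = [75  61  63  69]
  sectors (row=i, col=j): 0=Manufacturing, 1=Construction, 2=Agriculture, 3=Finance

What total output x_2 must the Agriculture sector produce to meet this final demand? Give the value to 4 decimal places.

Form M = I − A:
  [  0.97   -0.20   -0.06   -0.04]
  [ -0.12    0.93   -0.17   -0.06]
  [ -0.10   -0.07    0.96   -0.20]
  [ -0.03   -0.15   -0.20    0.87]
Leontief inverse L = M⁻¹:
  [  1.0797    0.2581    0.1336    0.0982]
  [  0.1725    1.1540    0.2451    0.1439]
  [  0.1460    0.1621    1.1377    0.2794]
  [  0.1005    0.2451    0.3084    1.2419]
Total output x = L · d:
  x_0 = 1.0797·75 + 0.2581·61 + 0.1336·63 + 0.0982·69 = 111.9092
  x_1 = 0.1725·75 + 1.1540·61 + 0.2451·63 + 0.1439·69 = 108.6996
  x_2 = 0.1460·75 + 0.1621·61 + 1.1377·63 + 0.2794·69 = 111.7937
  x_3 = 0.1005·75 + 0.2451·61 + 0.3084·63 + 1.2419·69 = 127.6103

111.7937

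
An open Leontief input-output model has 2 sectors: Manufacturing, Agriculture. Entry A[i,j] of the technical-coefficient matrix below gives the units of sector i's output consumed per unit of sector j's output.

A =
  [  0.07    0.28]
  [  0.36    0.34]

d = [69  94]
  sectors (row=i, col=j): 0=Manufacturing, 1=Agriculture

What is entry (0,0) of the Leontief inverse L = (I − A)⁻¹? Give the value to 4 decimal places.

Form M = I − A:
  [  0.93   -0.28]
  [ -0.36    0.66]
Leontief inverse L = M⁻¹:
  [  1.2865    0.5458]
  [  0.7018    1.8129]
Total output x = L · d:
  x_0 = 1.2865·69 + 0.5458·94 = 140.0780
  x_1 = 0.7018·69 + 1.8129·94 = 218.8304

L[0,0] = 1.2865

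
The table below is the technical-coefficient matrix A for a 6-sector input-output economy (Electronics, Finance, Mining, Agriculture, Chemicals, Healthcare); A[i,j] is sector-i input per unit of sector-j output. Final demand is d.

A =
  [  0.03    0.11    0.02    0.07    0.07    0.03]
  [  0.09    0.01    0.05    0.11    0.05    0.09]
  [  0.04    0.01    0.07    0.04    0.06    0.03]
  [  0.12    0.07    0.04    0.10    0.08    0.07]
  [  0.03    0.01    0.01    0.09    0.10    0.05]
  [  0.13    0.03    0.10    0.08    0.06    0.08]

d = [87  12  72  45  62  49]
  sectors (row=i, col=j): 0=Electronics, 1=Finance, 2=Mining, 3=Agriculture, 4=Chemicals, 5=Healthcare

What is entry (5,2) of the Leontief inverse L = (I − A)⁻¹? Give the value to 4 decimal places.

L[5,2] = 0.1352

Form M = I − A:
  [  0.97   -0.11   -0.02   -0.07   -0.07   -0.03]
  [ -0.09    0.99   -0.05   -0.11   -0.05   -0.09]
  [ -0.04   -0.01    0.93   -0.04   -0.06   -0.03]
  [ -0.12   -0.07   -0.04    0.90   -0.08   -0.07]
  [ -0.03   -0.01   -0.01   -0.09    0.90   -0.05]
  [ -0.13   -0.03   -0.10   -0.08   -0.06    0.92]
Leontief inverse L = M⁻¹:
  [  1.0713    0.1308    0.0432    0.1177    0.1082    0.0640]
  [  0.1403    1.0429    0.0808    0.1630    0.0972    0.1269]
  [  0.0653    0.0256    1.0874    0.0699    0.0886    0.0502]
  [  0.1767    0.1076    0.0735    1.1651    0.1358    0.1147]
  [  0.0658    0.0307    0.0293    0.1308    1.1367    0.0778]
  [  0.1827    0.0666    0.1352    0.1394    0.1140    1.1206]
Total output x = L · d:
  x_0 = 1.0713·87 + 0.1308·12 + 0.0432·72 + 0.1177·45 + 0.1082·62 + 0.0640·49 = 113.0273
  x_1 = 0.1403·87 + 1.0429·12 + 0.0808·72 + 0.1630·45 + 0.0972·62 + 0.1269·49 = 50.1100
  x_2 = 0.0653·87 + 0.0256·12 + 1.0874·72 + 0.0699·45 + 0.0886·62 + 0.0502·49 = 95.3790
  x_3 = 0.1767·87 + 0.1076·12 + 0.0735·72 + 1.1651·45 + 0.1358·62 + 0.1147·49 = 88.4270
  x_4 = 0.0658·87 + 0.0307·12 + 0.0293·72 + 0.1308·45 + 1.1367·62 + 0.0778·49 = 88.3761
  x_5 = 0.1827·87 + 0.0666·12 + 0.1352·72 + 0.1394·45 + 0.1140·62 + 1.1206·49 = 94.6864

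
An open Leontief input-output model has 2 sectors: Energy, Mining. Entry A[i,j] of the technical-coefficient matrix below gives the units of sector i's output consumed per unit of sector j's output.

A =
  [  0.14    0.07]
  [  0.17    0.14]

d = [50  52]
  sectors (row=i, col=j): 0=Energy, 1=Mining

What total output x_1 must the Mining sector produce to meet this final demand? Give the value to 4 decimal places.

73.1345

Form M = I − A:
  [  0.86   -0.07]
  [ -0.17    0.86]
Leontief inverse L = M⁻¹:
  [  1.1818    0.0962]
  [  0.2336    1.1818]
Total output x = L · d:
  x_0 = 1.1818·50 + 0.0962·52 = 64.0923
  x_1 = 0.2336·50 + 1.1818·52 = 73.1345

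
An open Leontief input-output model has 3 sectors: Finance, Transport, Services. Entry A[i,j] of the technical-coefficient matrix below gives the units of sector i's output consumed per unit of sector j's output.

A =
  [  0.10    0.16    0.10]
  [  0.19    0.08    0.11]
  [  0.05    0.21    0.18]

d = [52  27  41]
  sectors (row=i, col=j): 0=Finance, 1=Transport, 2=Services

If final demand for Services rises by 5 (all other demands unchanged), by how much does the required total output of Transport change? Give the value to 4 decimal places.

Form M = I − A:
  [  0.90   -0.16   -0.10]
  [ -0.19    0.92   -0.11]
  [ -0.05   -0.21    0.82]
Leontief inverse L = M⁻¹:
  [  1.1724    0.2440    0.1757]
  [  0.2586    1.1751    0.1892]
  [  0.1377    0.3158    1.2787]
Total output x = L · d:
  x_0 = 1.1724·52 + 0.2440·27 + 0.1757·41 = 74.7558
  x_1 = 0.2586·52 + 1.1751·27 + 0.1892·41 = 52.9306
  x_2 = 0.1377·52 + 0.3158·27 + 1.2787·41 = 68.1137
Δx_1 = L[1,2] · Δd_2 = 0.1892 · 5 = 0.9459

0.9459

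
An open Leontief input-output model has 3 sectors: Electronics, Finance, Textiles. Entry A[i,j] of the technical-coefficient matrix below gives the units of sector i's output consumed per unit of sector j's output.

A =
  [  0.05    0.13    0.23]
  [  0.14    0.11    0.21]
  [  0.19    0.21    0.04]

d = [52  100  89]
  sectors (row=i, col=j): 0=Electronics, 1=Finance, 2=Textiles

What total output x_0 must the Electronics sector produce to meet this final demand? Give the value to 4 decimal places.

114.1795

Form M = I − A:
  [  0.95   -0.13   -0.23]
  [ -0.14    0.89   -0.21]
  [ -0.19   -0.21    0.96]
Leontief inverse L = M⁻¹:
  [  1.1551    0.2468    0.3307]
  [  0.2485    1.2378    0.3303]
  [  0.2830    0.3196    1.1794]
Total output x = L · d:
  x_0 = 1.1551·52 + 0.2468·100 + 0.3307·89 = 114.1795
  x_1 = 0.2485·52 + 1.2378·100 + 0.3303·89 = 166.1008
  x_2 = 0.2830·52 + 0.3196·100 + 1.1794·89 = 151.6409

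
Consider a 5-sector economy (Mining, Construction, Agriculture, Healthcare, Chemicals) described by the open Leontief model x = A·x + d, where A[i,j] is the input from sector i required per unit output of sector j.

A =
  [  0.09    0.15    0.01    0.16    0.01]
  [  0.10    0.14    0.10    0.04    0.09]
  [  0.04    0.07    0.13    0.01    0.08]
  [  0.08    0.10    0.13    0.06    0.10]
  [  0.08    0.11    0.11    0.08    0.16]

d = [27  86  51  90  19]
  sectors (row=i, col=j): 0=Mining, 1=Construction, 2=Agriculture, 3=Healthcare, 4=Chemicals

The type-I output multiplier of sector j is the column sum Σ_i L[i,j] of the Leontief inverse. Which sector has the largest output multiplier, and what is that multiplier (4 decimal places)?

Construction (2.0299)

Form M = I − A:
  [  0.91   -0.15   -0.01   -0.16   -0.01]
  [ -0.10    0.86   -0.10   -0.04   -0.09]
  [ -0.04   -0.07    0.87   -0.01   -0.08]
  [ -0.08   -0.10   -0.13    0.94   -0.10]
  [ -0.08   -0.11   -0.11   -0.08    0.84]
Leontief inverse L = M⁻¹:
  [  1.1544    0.2422    0.0823    0.2139    0.0730]
  [  0.1669    1.2387    0.1794    0.0969    0.1633]
  [  0.0825    0.1334    1.1892    0.0438    0.1337]
  [  0.1440    0.1944    0.2126    1.1138    0.1754]
  [  0.1563    0.2213    0.2073    0.1449    1.2530]
Total output x = L · d:
  x_0 = 1.1544·27 + 0.2422·86 + 0.0823·51 + 0.2139·90 + 0.0730·19 = 76.8349
  x_1 = 0.1669·27 + 1.2387·86 + 0.1794·51 + 0.0969·90 + 0.1633·19 = 132.0080
  x_2 = 0.0825·27 + 0.1334·86 + 1.1892·51 + 0.0438·90 + 0.1337·19 = 80.8248
  x_3 = 0.1440·27 + 0.1944·86 + 0.2126·51 + 1.1138·90 + 0.1754·19 = 135.0229
  x_4 = 0.1563·27 + 0.2213·86 + 0.2073·51 + 0.1449·90 + 1.2530·19 = 70.6669
Output multipliers (column sums of L):
  Mining: 1.7041
  Construction: 2.0299
  Agriculture: 1.8708
  Healthcare: 1.6132
  Chemicals: 1.7985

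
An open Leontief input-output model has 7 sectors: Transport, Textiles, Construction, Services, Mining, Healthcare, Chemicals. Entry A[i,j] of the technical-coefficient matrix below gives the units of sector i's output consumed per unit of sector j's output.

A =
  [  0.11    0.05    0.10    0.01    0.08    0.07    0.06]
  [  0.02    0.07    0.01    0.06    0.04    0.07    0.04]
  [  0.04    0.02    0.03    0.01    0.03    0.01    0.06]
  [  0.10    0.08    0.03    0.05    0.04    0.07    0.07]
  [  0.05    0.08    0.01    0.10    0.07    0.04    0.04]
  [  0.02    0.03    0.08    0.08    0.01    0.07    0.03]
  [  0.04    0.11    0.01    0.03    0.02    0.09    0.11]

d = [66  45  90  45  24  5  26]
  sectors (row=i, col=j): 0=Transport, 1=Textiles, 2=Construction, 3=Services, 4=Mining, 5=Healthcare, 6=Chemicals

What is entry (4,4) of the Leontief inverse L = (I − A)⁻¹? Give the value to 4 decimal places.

L[4,4] = 1.0973

Form M = I − A:
  [  0.89   -0.05   -0.10   -0.01   -0.08   -0.07   -0.06]
  [ -0.02    0.93   -0.01   -0.06   -0.04   -0.07   -0.04]
  [ -0.04   -0.02    0.97   -0.01   -0.03   -0.01   -0.06]
  [ -0.10   -0.08   -0.03    0.95   -0.04   -0.07   -0.07]
  [ -0.05   -0.08   -0.01   -0.10    0.93   -0.04   -0.04]
  [ -0.02   -0.03   -0.08   -0.08   -0.01    0.93   -0.03]
  [ -0.04   -0.11   -0.01   -0.03   -0.02   -0.09    0.89]
Leontief inverse L = M⁻¹:
  [  1.1501    0.0940    0.1325    0.0441    0.1126    0.1132    0.1030]
  [  0.0445    1.1021    0.0284    0.0873    0.0584    0.1022    0.0674]
  [  0.0572    0.0418    1.0418    0.0239    0.0434    0.0301    0.0808]
  [  0.1387    0.1248    0.0605    1.0832    0.0695    0.1158    0.1113]
  [  0.0861    0.1228    0.0330    0.1337    1.0973    0.0807    0.0761]
  [  0.0462    0.0582    0.1000    0.1025    0.0272    1.0988    0.0588]
  [  0.0691    0.1538    0.0341    0.0629    0.0425    0.1349    1.1489]
Total output x = L · d:
  x_0 = 1.1501·66 + 0.0940·45 + 0.1325·90 + 0.0441·45 + 0.1126·24 + 0.1132·5 + 0.1030·26 = 99.9886
  x_1 = 0.0445·66 + 1.1021·45 + 0.0284·90 + 0.0873·45 + 0.0584·24 + 0.1022·5 + 0.0674·26 = 62.6721
  x_2 = 0.0572·66 + 0.0418·45 + 1.0418·90 + 0.0239·45 + 0.0434·24 + 0.0301·5 + 0.0808·26 = 103.7812
  x_3 = 0.1387·66 + 0.1248·45 + 0.0605·90 + 1.0832·45 + 0.0695·24 + 0.1158·5 + 0.1113·26 = 74.1008
  x_4 = 0.0861·66 + 0.1228·45 + 0.0330·90 + 0.1337·45 + 1.0973·24 + 0.0807·5 + 0.0761·26 = 48.9215
  x_5 = 0.0462·66 + 0.0582·45 + 0.1000·90 + 0.1025·45 + 0.0272·24 + 1.0988·5 + 0.0588·26 = 26.9548
  x_6 = 0.0691·66 + 0.1538·45 + 0.0341·90 + 0.0629·45 + 0.0425·24 + 0.1349·5 + 1.1489·26 = 48.9423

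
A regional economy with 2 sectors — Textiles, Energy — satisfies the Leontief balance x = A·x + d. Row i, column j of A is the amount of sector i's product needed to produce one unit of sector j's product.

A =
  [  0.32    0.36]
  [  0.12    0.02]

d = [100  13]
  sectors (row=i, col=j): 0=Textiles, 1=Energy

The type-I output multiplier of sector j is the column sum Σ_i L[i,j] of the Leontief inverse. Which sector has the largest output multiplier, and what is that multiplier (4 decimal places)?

Textiles (1.7651)

Form M = I − A:
  [  0.68   -0.36]
  [ -0.12    0.98]
Leontief inverse L = M⁻¹:
  [  1.5725    0.5777]
  [  0.1926    1.0911]
Total output x = L · d:
  x_0 = 1.5725·100 + 0.5777·13 = 164.7625
  x_1 = 0.1926·100 + 1.0911·13 = 33.4403
Output multipliers (column sums of L):
  Textiles: 1.7651
  Energy: 1.6688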